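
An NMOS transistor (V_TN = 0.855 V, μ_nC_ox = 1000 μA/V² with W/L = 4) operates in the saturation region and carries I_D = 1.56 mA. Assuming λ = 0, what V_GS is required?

V_GS = 1.74 V

k_n = μ_nC_ox · (W/L) = 4 mA/V².
In saturation I_D = ½ k_n (V_GS − V_TN)², so V_GS − V_TN = √(2 I_D / k_n) = √(2 × 1.56 / 4) = 0.883 V.
V_GS = 0.855 + 0.883 = 1.74 V.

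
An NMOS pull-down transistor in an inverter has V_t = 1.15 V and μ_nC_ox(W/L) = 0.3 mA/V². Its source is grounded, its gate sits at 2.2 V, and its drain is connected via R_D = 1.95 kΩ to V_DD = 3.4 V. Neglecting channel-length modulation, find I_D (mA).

V_GS = V_G = 2.2 V, so V_ov = 2.2 − 1.15 = 1.05 V.
Assume saturation: I_D = ½ k_n V_ov² = 0.5 × 0.3 × 1.05² = 0.165 mA, giving V_DS = V_DD − I_D R_D = 3.4 − 0.165 × 1.95 = 3.08 V.
V_DS = 3.08 V ≥ V_ov = 1.05 V, confirming saturation.

I_D = 0.165 mA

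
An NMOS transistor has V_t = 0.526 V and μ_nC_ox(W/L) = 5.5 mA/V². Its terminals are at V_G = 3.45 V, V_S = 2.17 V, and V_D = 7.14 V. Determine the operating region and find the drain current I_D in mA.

V_GS = V_G − V_S = 3.45 − 2.17 = 1.28 V; V_DS = V_D − V_S = 7.14 − 2.17 = 4.97 V.
V_ov = V_GS − V_t = 1.28 − 0.526 = 0.754 V.
Since V_DS = 4.97 V ≥ V_ov = 0.754 V, the device is in saturation.
I_D = ½ k_n V_ov² = 0.5 × 5.5 × 0.754² = 1.56 mA.

Saturation; I_D = 1.56 mA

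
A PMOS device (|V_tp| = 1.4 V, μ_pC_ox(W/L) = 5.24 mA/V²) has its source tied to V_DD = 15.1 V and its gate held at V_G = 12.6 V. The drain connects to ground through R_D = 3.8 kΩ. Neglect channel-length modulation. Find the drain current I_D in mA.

V_SG = V_DD − V_G = 15.1 − 12.6 = 2.5 V, so V_ov = 2.5 − 1.4 = 1.1 V.
Assume saturation: I_D = ½ k_p V_ov² = 0.5 × 5.24 × 1.1² = 3.17 mA, giving V_SD = V_DD − I_D R_D = 15.1 − 3.17 × 3.8 = 3.05 V.
V_SD = 3.05 V ≥ V_ov = 1.1 V, confirming saturation.

I_D = 3.17 mA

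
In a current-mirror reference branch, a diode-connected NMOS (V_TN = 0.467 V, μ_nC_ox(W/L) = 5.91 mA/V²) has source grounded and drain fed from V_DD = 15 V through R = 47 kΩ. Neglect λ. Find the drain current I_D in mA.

I_D = 0.302 mA

With gate tied to drain, V_GS = V_DS ≥ V_GS − V_TN, so the device is in saturation.
KCL at the drain: ½ k_n (V_GS − V_TN)² = (V_DD − V_GS)/R.
Let x = V_GS − 0.467. Then 139 x² + x − 14.53 = 0, giving x = 0.32 V (positive root), so V_GS = 0.787 V.
I_D = (V_DD − V_GS)/R = (15 − 0.787) / 47 = 0.302 mA.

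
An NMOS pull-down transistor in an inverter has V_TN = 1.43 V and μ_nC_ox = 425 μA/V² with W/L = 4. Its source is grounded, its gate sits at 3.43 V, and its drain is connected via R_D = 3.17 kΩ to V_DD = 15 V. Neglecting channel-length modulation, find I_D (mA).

I_D = 3.40 mA

V_GS = V_G = 3.43 V, so V_ov = 3.43 − 1.43 = 2 V.
k_n = μ_nC_ox · (W/L) = 1.7 mA/V².
Assume saturation: I_D = ½ k_n V_ov² = 0.5 × 1.7 × 2² = 3.4 mA, giving V_DS = V_DD − I_D R_D = 15 − 3.4 × 3.17 = 4.22 V.
V_DS = 4.22 V ≥ V_ov = 2 V, confirming saturation.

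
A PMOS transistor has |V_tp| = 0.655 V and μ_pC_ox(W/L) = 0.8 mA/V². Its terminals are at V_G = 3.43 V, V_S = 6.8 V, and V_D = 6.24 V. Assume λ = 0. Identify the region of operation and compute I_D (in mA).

Triode; I_D = 1.09 mA

V_SG = V_S − V_G = 6.8 − 3.43 = 3.37 V; V_SD = V_S − V_D = 6.8 − 6.24 = 0.56 V.
V_ov = V_SG − |V_tp| = 3.37 − 0.655 = 2.71 V.
Since V_SD = 0.56 V < V_ov = 2.71 V, the device is in the triode region.
I_D = k_p [V_ov · V_SD − ½ V_SD²] = 0.8 × [2.71 × 0.56 − 0.5 × 0.56²] = 1.09 mA.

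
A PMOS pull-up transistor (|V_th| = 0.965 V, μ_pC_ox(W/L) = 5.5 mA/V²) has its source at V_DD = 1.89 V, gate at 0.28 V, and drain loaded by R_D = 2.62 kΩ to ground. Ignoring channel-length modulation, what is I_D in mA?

I_D = 0.639 mA

V_SG = V_DD − V_G = 1.89 − 0.28 = 1.61 V, so V_ov = 1.61 − 0.965 = 0.645 V.
Assume saturation: I_D = ½ k_p V_ov² = 0.5 × 5.5 × 0.645² = 1.14 mA, giving V_SD = V_DD − I_D R_D = 1.89 − 1.14 × 2.62 = -1.11 V.
But -1.11 V < V_ov = 0.645 V, so the device is actually in triode.
In triode I_D = k_p[V_ov V_SD − ½ V_SD²] and I_D = (V_DD − V_SD)/R_D. Equating: 7.21 V_SD² − 10.29 V_SD + 1.89 = 0, giving V_SD = 0.216 V (the root below V_ov).
I_D = (1.89 − 0.216) / 2.62 = 0.639 mA.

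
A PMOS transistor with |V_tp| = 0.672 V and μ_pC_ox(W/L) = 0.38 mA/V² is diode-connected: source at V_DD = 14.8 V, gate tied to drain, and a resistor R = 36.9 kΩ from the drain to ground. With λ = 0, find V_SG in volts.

With gate tied to drain, V_SG = V_SD ≥ V_SG − |V_tp|, so the device is in saturation.
KCL at the drain: ½ k_p (V_SG − |V_tp|)² = (V_DD − V_SG)/R.
Let x = V_SG − 0.672. Then 7.01 x² + x − 14.13 = 0, giving x = 1.35 V (positive root), so V_SG = 2.02 V.
I_D = (V_DD − V_SG)/R = (14.8 − 2.02) / 36.9 = 0.346 mA.

V_SG = 2.02 V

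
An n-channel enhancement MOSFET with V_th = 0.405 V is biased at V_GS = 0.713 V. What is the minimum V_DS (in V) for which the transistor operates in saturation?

V_DS,sat = 0.308 V

The boundary between triode and saturation is V_DS = V_GS − V_th = V_ov.
V_ov = 0.713 − 0.405 = 0.308 V.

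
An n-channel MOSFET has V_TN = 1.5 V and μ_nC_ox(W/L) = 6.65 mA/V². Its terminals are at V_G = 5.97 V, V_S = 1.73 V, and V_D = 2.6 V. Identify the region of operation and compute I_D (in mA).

Triode; I_D = 13.3 mA

V_GS = V_G − V_S = 5.97 − 1.73 = 4.24 V; V_DS = V_D − V_S = 2.6 − 1.73 = 0.87 V.
V_ov = V_GS − V_TN = 4.24 − 1.5 = 2.74 V.
Since V_DS = 0.87 V < V_ov = 2.74 V, the device is in the triode region.
I_D = k_n [V_ov · V_DS − ½ V_DS²] = 6.65 × [2.74 × 0.87 − 0.5 × 0.87²] = 13.3 mA.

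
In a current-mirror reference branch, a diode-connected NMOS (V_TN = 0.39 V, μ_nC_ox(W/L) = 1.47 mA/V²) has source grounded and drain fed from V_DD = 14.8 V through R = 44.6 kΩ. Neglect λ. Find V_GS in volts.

With gate tied to drain, V_GS = V_DS ≥ V_GS − V_TN, so the device is in saturation.
KCL at the drain: ½ k_n (V_GS − V_TN)² = (V_DD − V_GS)/R.
Let x = V_GS − 0.39. Then 32.8 x² + x − 14.41 = 0, giving x = 0.648 V (positive root), so V_GS = 1.04 V.
I_D = (V_DD − V_GS)/R = (14.8 − 1.04) / 44.6 = 0.309 mA.

V_GS = 1.04 V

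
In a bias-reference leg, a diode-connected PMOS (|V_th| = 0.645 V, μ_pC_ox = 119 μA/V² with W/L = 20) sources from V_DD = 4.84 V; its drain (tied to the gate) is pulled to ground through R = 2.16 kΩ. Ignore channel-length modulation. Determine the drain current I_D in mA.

I_D = 1.43 mA

With gate tied to drain, V_SG = V_SD ≥ V_SG − |V_th|, so the device is in saturation.
k_p = μ_pC_ox · (W/L) = 2.38 mA/V².
KCL at the drain: ½ k_p (V_SG − |V_th|)² = (V_DD − V_SG)/R.
Let x = V_SG − 0.645. Then 2.57 x² + x − 4.195 = 0, giving x = 1.1 V (positive root), so V_SG = 1.74 V.
I_D = (V_DD − V_SG)/R = (4.84 − 1.74) / 2.16 = 1.43 mA.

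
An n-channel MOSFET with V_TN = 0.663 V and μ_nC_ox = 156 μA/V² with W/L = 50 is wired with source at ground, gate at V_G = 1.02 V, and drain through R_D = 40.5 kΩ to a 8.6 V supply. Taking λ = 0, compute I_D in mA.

I_D = 0.210 mA

V_GS = V_G = 1.02 V, so V_ov = 1.02 − 0.663 = 0.357 V.
k_n = μ_nC_ox · (W/L) = 7.8 mA/V².
Assume saturation: I_D = ½ k_n V_ov² = 0.5 × 7.8 × 0.357² = 0.497 mA, giving V_DS = V_DD − I_D R_D = 8.6 − 0.497 × 40.5 = -11.5 V.
But -11.5 V < V_ov = 0.357 V, so the device is actually in triode.
In triode I_D = k_n[V_ov V_DS − ½ V_DS²] and I_D = (V_DD − V_DS)/R_D. Equating: 158 V_DS² − 113.8 V_DS + 8.6 = 0, giving V_DS = 0.0858 V (the root below V_ov).
I_D = (8.6 − 0.0858) / 40.5 = 0.21 mA.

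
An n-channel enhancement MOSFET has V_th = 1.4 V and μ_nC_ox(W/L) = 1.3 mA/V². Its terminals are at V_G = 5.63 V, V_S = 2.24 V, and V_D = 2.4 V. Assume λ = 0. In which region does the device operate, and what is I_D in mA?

V_GS = V_G − V_S = 5.63 − 2.24 = 3.39 V; V_DS = V_D − V_S = 2.4 − 2.24 = 0.16 V.
V_ov = V_GS − V_th = 3.39 − 1.4 = 1.99 V.
Since V_DS = 0.16 V < V_ov = 1.99 V, the device is in the triode region.
I_D = k_n [V_ov · V_DS − ½ V_DS²] = 1.3 × [1.99 × 0.16 − 0.5 × 0.16²] = 0.397 mA.

Triode; I_D = 0.397 mA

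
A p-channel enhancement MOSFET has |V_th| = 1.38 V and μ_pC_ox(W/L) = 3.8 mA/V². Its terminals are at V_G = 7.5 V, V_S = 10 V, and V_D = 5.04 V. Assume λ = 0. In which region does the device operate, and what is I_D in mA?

Saturation; I_D = 2.38 mA

V_SG = V_S − V_G = 10 − 7.5 = 2.5 V; V_SD = V_S − V_D = 10 − 5.04 = 4.96 V.
V_ov = V_SG − |V_th| = 2.5 − 1.38 = 1.12 V.
Since V_SD = 4.96 V ≥ V_ov = 1.12 V, the device is in saturation.
I_D = ½ k_p V_ov² = 0.5 × 3.8 × 1.12² = 2.38 mA.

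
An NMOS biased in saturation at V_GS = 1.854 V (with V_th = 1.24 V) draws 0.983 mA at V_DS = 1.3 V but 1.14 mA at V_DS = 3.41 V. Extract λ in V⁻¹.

λ = 0.0840 V⁻¹

With V_GS fixed, I_D ∝ (1 + λ V_DS) in saturation, so I_D2/I_D1 = (1 + λ V_DS2)/(1 + λ V_DS1).
1.14/0.983 = 1.16 = (1 + 3.41 λ)/(1 + 1.3 λ).
Solving: λ (I_D1 V_DS2 − I_D2 V_DS1) = I_D2 − I_D1, so λ = (1.14 − 0.983) / (0.983 × 3.41 − 1.14 × 1.3) = 0.157 / 1.87 = 0.084 V⁻¹.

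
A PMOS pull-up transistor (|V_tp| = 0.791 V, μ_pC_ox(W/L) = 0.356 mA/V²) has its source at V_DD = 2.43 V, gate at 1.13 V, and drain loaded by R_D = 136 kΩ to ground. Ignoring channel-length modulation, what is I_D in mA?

I_D = 0.0171 mA

V_SG = V_DD − V_G = 2.43 − 1.13 = 1.3 V, so V_ov = 1.3 − 0.791 = 0.509 V.
Assume saturation: I_D = ½ k_p V_ov² = 0.5 × 0.356 × 0.509² = 0.0461 mA, giving V_SD = V_DD − I_D R_D = 2.43 − 0.0461 × 136 = -3.84 V.
But -3.84 V < V_ov = 0.509 V, so the device is actually in triode.
In triode I_D = k_p[V_ov V_SD − ½ V_SD²] and I_D = (V_DD − V_SD)/R_D. Equating: 24.2 V_SD² − 25.64 V_SD + 2.43 = 0, giving V_SD = 0.105 V (the root below V_ov).
I_D = (2.43 − 0.105) / 136 = 0.0171 mA.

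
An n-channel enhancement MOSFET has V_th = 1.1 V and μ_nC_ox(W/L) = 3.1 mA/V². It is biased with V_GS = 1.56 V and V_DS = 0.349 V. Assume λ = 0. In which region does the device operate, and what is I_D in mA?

Triode; I_D = 0.309 mA

V_ov = V_GS − V_th = 1.56 − 1.1 = 0.46 V.
Since V_DS = 0.349 V < V_ov = 0.46 V, the device is in the triode region.
I_D = k_n [V_ov · V_DS − ½ V_DS²] = 3.1 × [0.46 × 0.349 − 0.5 × 0.349²] = 0.309 mA.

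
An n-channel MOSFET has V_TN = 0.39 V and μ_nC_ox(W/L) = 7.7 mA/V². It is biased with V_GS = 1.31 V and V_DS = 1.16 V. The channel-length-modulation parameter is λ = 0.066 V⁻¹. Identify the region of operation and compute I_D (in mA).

V_ov = V_GS − V_TN = 1.31 − 0.39 = 0.92 V.
Since V_DS = 1.16 V ≥ V_ov = 0.92 V, the device is in saturation.
I_D = ½ k_n V_ov² (1 + λ V_DS) = 0.5 × 7.7 × 0.92² × (1 + 0.066 × 1.16) = 3.51 mA.

Saturation; I_D = 3.51 mA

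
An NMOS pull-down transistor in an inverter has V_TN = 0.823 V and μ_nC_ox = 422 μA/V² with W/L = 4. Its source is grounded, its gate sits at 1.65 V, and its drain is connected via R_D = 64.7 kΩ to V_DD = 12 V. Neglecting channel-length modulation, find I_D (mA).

I_D = 0.183 mA

V_GS = V_G = 1.65 V, so V_ov = 1.65 − 0.823 = 0.827 V.
k_n = μ_nC_ox · (W/L) = 1.688 mA/V².
Assume saturation: I_D = ½ k_n V_ov² = 0.5 × 1.688 × 0.827² = 0.577 mA, giving V_DS = V_DD − I_D R_D = 12 − 0.577 × 64.7 = -25.3 V.
But -25.3 V < V_ov = 0.827 V, so the device is actually in triode.
In triode I_D = k_n[V_ov V_DS − ½ V_DS²] and I_D = (V_DD − V_DS)/R_D. Equating: 54.6 V_DS² − 91.32 V_DS + 12 = 0, giving V_DS = 0.144 V (the root below V_ov).
I_D = (12 − 0.144) / 64.7 = 0.183 mA.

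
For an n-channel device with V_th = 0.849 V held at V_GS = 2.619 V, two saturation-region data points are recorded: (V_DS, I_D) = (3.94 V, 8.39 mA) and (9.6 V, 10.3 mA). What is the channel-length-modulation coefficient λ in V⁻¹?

With V_GS fixed, I_D ∝ (1 + λ V_DS) in saturation, so I_D2/I_D1 = (1 + λ V_DS2)/(1 + λ V_DS1).
10.3/8.39 = 1.228 = (1 + 9.6 λ)/(1 + 3.94 λ).
Solving: λ (I_D1 V_DS2 − I_D2 V_DS1) = I_D2 − I_D1, so λ = (10.3 − 8.39) / (8.39 × 9.6 − 10.3 × 3.94) = 1.91 / 40 = 0.0478 V⁻¹.

λ = 0.0478 V⁻¹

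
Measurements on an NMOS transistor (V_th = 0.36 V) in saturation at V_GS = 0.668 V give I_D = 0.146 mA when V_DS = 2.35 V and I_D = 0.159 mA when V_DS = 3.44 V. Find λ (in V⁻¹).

λ = 0.101 V⁻¹

With V_GS fixed, I_D ∝ (1 + λ V_DS) in saturation, so I_D2/I_D1 = (1 + λ V_DS2)/(1 + λ V_DS1).
0.159/0.146 = 1.089 = (1 + 3.44 λ)/(1 + 2.35 λ).
Solving: λ (I_D1 V_DS2 − I_D2 V_DS1) = I_D2 − I_D1, so λ = (0.159 − 0.146) / (0.146 × 3.44 − 0.159 × 2.35) = 0.013 / 0.129 = 0.101 V⁻¹.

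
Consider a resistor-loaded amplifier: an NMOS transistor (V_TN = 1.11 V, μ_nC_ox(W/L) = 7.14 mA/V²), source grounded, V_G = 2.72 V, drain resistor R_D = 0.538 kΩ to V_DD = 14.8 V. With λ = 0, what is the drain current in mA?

I_D = 9.25 mA

V_GS = V_G = 2.72 V, so V_ov = 2.72 − 1.11 = 1.61 V.
Assume saturation: I_D = ½ k_n V_ov² = 0.5 × 7.14 × 1.61² = 9.25 mA, giving V_DS = V_DD − I_D R_D = 14.8 − 9.25 × 0.538 = 9.82 V.
V_DS = 9.82 V ≥ V_ov = 1.61 V, confirming saturation.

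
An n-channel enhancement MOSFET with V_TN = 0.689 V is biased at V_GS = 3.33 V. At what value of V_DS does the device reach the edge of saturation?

The boundary between triode and saturation is V_DS = V_GS − V_TN = V_ov.
V_ov = 3.33 − 0.689 = 2.64 V.

V_DS,sat = 2.64 V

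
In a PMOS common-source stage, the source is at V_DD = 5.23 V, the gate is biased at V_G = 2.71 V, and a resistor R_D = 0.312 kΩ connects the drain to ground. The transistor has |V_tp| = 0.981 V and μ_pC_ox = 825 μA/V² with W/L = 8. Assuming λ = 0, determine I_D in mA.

I_D = 7.82 mA

V_SG = V_DD − V_G = 5.23 − 2.71 = 2.52 V, so V_ov = 2.52 − 0.981 = 1.54 V.
k_p = μ_pC_ox · (W/L) = 6.6 mA/V².
Assume saturation: I_D = ½ k_p V_ov² = 0.5 × 6.6 × 1.54² = 7.82 mA, giving V_SD = V_DD − I_D R_D = 5.23 − 7.82 × 0.312 = 2.79 V.
V_SD = 2.79 V ≥ V_ov = 1.54 V, confirming saturation.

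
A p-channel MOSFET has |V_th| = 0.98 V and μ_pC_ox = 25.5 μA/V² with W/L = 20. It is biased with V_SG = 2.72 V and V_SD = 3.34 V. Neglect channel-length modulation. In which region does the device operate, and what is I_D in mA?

k_p = μ_pC_ox · (W/L) = 0.51 mA/V².
V_ov = V_SG − |V_th| = 2.72 − 0.98 = 1.74 V.
Since V_SD = 3.34 V ≥ V_ov = 1.74 V, the device is in saturation.
I_D = ½ k_p V_ov² = 0.5 × 0.51 × 1.74² = 0.772 mA.

Saturation; I_D = 0.772 mA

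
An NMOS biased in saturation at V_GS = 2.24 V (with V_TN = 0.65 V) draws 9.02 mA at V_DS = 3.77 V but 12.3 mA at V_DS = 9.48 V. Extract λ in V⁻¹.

With V_GS fixed, I_D ∝ (1 + λ V_DS) in saturation, so I_D2/I_D1 = (1 + λ V_DS2)/(1 + λ V_DS1).
12.3/9.02 = 1.364 = (1 + 9.48 λ)/(1 + 3.77 λ).
Solving: λ (I_D1 V_DS2 − I_D2 V_DS1) = I_D2 − I_D1, so λ = (12.3 − 9.02) / (9.02 × 9.48 − 12.3 × 3.77) = 3.28 / 39.1 = 0.0838 V⁻¹.

λ = 0.0838 V⁻¹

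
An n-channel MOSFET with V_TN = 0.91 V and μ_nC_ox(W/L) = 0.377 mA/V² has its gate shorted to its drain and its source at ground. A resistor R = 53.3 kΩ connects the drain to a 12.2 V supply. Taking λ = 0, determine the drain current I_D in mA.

I_D = 0.193 mA

With gate tied to drain, V_GS = V_DS ≥ V_GS − V_TN, so the device is in saturation.
KCL at the drain: ½ k_n (V_GS − V_TN)² = (V_DD − V_GS)/R.
Let x = V_GS − 0.91. Then 10 x² + x − 11.29 = 0, giving x = 1.01 V (positive root), so V_GS = 1.92 V.
I_D = (V_DD − V_GS)/R = (12.2 − 1.92) / 53.3 = 0.193 mA.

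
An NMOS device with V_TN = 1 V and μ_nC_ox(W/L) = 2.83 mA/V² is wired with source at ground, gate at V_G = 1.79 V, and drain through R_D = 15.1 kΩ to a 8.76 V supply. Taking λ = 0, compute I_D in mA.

V_GS = V_G = 1.79 V, so V_ov = 1.79 − 1 = 0.79 V.
Assume saturation: I_D = ½ k_n V_ov² = 0.5 × 2.83 × 0.79² = 0.883 mA, giving V_DS = V_DD − I_D R_D = 8.76 − 0.883 × 15.1 = -4.57 V.
But -4.57 V < V_ov = 0.79 V, so the device is actually in triode.
In triode I_D = k_n[V_ov V_DS − ½ V_DS²] and I_D = (V_DD − V_DS)/R_D. Equating: 21.4 V_DS² − 34.76 V_DS + 8.76 = 0, giving V_DS = 0.312 V (the root below V_ov).
I_D = (8.76 − 0.312) / 15.1 = 0.559 mA.

I_D = 0.559 mA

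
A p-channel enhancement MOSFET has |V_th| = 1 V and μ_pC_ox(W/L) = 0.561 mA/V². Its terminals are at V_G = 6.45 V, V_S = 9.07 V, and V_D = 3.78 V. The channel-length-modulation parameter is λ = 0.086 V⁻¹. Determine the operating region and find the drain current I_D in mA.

Saturation; I_D = 1.07 mA

V_SG = V_S − V_G = 9.07 − 6.45 = 2.62 V; V_SD = V_S − V_D = 9.07 − 3.78 = 5.29 V.
V_ov = V_SG − |V_th| = 2.62 − 1 = 1.62 V.
Since V_SD = 5.29 V ≥ V_ov = 1.62 V, the device is in saturation.
I_D = ½ k_p V_ov² (1 + λ V_SD) = 0.5 × 0.561 × 1.62² × (1 + 0.086 × 5.29) = 1.07 mA.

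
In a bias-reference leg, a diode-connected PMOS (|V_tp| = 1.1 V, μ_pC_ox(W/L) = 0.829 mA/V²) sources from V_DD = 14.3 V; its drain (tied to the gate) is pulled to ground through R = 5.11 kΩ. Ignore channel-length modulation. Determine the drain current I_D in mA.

With gate tied to drain, V_SG = V_SD ≥ V_SG − |V_tp|, so the device is in saturation.
KCL at the drain: ½ k_p (V_SG − |V_tp|)² = (V_DD − V_SG)/R.
Let x = V_SG − 1.1. Then 2.12 x² + x − 13.2 = 0, giving x = 2.27 V (positive root), so V_SG = 3.37 V.
I_D = (V_DD − V_SG)/R = (14.3 − 3.37) / 5.11 = 2.14 mA.

I_D = 2.14 mA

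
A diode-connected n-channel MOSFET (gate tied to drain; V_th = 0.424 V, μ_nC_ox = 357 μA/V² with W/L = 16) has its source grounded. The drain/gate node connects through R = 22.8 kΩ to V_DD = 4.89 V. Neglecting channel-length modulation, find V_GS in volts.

With gate tied to drain, V_GS = V_DS ≥ V_GS − V_th, so the device is in saturation.
k_n = μ_nC_ox · (W/L) = 5.712 mA/V².
KCL at the drain: ½ k_n (V_GS − V_th)² = (V_DD − V_GS)/R.
Let x = V_GS − 0.424. Then 65.1 x² + x − 4.466 = 0, giving x = 0.254 V (positive root), so V_GS = 0.678 V.
I_D = (V_DD − V_GS)/R = (4.89 − 0.678) / 22.8 = 0.185 mA.

V_GS = 0.678 V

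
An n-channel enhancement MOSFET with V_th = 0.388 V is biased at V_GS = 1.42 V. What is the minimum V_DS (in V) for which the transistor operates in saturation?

V_DS,sat = 1.03 V

The boundary between triode and saturation is V_DS = V_GS − V_th = V_ov.
V_ov = 1.42 − 0.388 = 1.03 V.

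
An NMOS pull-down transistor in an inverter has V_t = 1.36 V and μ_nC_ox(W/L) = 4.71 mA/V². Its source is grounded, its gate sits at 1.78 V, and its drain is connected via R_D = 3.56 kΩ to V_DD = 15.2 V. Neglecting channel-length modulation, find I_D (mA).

V_GS = V_G = 1.78 V, so V_ov = 1.78 − 1.36 = 0.42 V.
Assume saturation: I_D = ½ k_n V_ov² = 0.5 × 4.71 × 0.42² = 0.415 mA, giving V_DS = V_DD − I_D R_D = 15.2 − 0.415 × 3.56 = 13.7 V.
V_DS = 13.7 V ≥ V_ov = 0.42 V, confirming saturation.

I_D = 0.415 mA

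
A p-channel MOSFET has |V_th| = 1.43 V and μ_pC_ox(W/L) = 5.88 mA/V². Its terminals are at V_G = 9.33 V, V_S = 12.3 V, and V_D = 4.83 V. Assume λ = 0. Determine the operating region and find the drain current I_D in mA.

V_SG = V_S − V_G = 12.3 − 9.33 = 2.97 V; V_SD = V_S − V_D = 12.3 − 4.83 = 7.47 V.
V_ov = V_SG − |V_th| = 2.97 − 1.43 = 1.54 V.
Since V_SD = 7.47 V ≥ V_ov = 1.54 V, the device is in saturation.
I_D = ½ k_p V_ov² = 0.5 × 5.88 × 1.54² = 6.97 mA.

Saturation; I_D = 6.97 mA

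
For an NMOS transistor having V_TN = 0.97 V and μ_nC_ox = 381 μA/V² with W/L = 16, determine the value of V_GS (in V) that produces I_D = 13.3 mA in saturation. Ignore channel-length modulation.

V_GS = 3.06 V

k_n = μ_nC_ox · (W/L) = 6.096 mA/V².
In saturation I_D = ½ k_n (V_GS − V_TN)², so V_GS − V_TN = √(2 I_D / k_n) = √(2 × 13.3 / 6.096) = 2.09 V.
V_GS = 0.97 + 2.09 = 3.06 V.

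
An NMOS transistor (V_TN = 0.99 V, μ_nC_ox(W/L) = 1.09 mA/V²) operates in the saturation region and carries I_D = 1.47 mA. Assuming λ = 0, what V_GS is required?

In saturation I_D = ½ k_n (V_GS − V_TN)², so V_GS − V_TN = √(2 I_D / k_n) = √(2 × 1.47 / 1.09) = 1.64 V.
V_GS = 0.99 + 1.64 = 2.63 V.

V_GS = 2.63 V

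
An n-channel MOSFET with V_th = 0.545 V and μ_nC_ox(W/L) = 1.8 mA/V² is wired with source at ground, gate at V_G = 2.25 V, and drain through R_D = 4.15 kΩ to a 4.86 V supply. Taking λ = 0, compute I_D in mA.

I_D = 1.08 mA

V_GS = V_G = 2.25 V, so V_ov = 2.25 − 0.545 = 1.71 V.
Assume saturation: I_D = ½ k_n V_ov² = 0.5 × 1.8 × 1.71² = 2.62 mA, giving V_DS = V_DD − I_D R_D = 4.86 − 2.62 × 4.15 = -6 V.
But -6 V < V_ov = 1.71 V, so the device is actually in triode.
In triode I_D = k_n[V_ov V_DS − ½ V_DS²] and I_D = (V_DD − V_DS)/R_D. Equating: 3.74 V_DS² − 13.74 V_DS + 4.86 = 0, giving V_DS = 0.397 V (the root below V_ov).
I_D = (4.86 − 0.397) / 4.15 = 1.08 mA.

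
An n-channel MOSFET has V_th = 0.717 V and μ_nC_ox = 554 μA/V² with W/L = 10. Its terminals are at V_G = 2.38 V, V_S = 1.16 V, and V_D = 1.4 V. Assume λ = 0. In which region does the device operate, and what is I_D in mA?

Triode; I_D = 0.509 mA

V_GS = V_G − V_S = 2.38 − 1.16 = 1.22 V; V_DS = V_D − V_S = 1.4 − 1.16 = 0.24 V.
k_n = μ_nC_ox · (W/L) = 5.54 mA/V².
V_ov = V_GS − V_th = 1.22 − 0.717 = 0.503 V.
Since V_DS = 0.24 V < V_ov = 0.503 V, the device is in the triode region.
I_D = k_n [V_ov · V_DS − ½ V_DS²] = 5.54 × [0.503 × 0.24 − 0.5 × 0.24²] = 0.509 mA.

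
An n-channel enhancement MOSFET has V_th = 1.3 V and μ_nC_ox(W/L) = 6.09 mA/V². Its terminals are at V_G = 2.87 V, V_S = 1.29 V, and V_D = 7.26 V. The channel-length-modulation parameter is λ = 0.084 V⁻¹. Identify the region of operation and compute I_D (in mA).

V_GS = V_G − V_S = 2.87 − 1.29 = 1.58 V; V_DS = V_D − V_S = 7.26 − 1.29 = 5.97 V.
V_ov = V_GS − V_th = 1.58 − 1.3 = 0.28 V.
Since V_DS = 5.97 V ≥ V_ov = 0.28 V, the device is in saturation.
I_D = ½ k_n V_ov² (1 + λ V_DS) = 0.5 × 6.09 × 0.28² × (1 + 0.084 × 5.97) = 0.358 mA.

Saturation; I_D = 0.358 mA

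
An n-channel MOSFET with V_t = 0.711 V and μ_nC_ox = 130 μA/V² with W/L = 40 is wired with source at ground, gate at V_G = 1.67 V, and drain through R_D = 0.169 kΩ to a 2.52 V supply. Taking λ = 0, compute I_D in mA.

V_GS = V_G = 1.67 V, so V_ov = 1.67 − 0.711 = 0.959 V.
k_n = μ_nC_ox · (W/L) = 5.2 mA/V².
Assume saturation: I_D = ½ k_n V_ov² = 0.5 × 5.2 × 0.959² = 2.39 mA, giving V_DS = V_DD − I_D R_D = 2.52 − 2.39 × 0.169 = 2.12 V.
V_DS = 2.12 V ≥ V_ov = 0.959 V, confirming saturation.

I_D = 2.39 mA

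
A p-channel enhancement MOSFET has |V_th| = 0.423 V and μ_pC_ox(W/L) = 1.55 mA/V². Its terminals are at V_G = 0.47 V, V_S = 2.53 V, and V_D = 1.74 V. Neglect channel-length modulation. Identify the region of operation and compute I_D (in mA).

Triode; I_D = 1.52 mA

V_SG = V_S − V_G = 2.53 − 0.47 = 2.06 V; V_SD = V_S − V_D = 2.53 − 1.74 = 0.79 V.
V_ov = V_SG − |V_th| = 2.06 − 0.423 = 1.64 V.
Since V_SD = 0.79 V < V_ov = 1.64 V, the device is in the triode region.
I_D = k_p [V_ov · V_SD − ½ V_SD²] = 1.55 × [1.64 × 0.79 − 0.5 × 0.79²] = 1.52 mA.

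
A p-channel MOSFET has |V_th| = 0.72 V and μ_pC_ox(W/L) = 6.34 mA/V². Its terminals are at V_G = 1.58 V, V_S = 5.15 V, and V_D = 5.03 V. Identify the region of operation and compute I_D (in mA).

Triode; I_D = 2.12 mA

V_SG = V_S − V_G = 5.15 − 1.58 = 3.57 V; V_SD = V_S − V_D = 5.15 − 5.03 = 0.12 V.
V_ov = V_SG − |V_th| = 3.57 − 0.72 = 2.85 V.
Since V_SD = 0.12 V < V_ov = 2.85 V, the device is in the triode region.
I_D = k_p [V_ov · V_SD − ½ V_SD²] = 6.34 × [2.85 × 0.12 − 0.5 × 0.12²] = 2.12 mA.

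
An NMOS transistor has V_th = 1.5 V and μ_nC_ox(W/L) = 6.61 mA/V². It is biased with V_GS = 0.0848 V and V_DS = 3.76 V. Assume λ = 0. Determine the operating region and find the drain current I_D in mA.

Cutoff; I_D = 0 mA

V_GS = 0.0848 V < V_th = 1.5 V, so the transistor is in cutoff.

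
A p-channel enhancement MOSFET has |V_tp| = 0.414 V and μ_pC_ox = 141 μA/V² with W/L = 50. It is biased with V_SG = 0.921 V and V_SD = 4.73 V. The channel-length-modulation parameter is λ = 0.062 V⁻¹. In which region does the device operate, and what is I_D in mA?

k_p = μ_pC_ox · (W/L) = 7.05 mA/V².
V_ov = V_SG − |V_tp| = 0.921 − 0.414 = 0.507 V.
Since V_SD = 4.73 V ≥ V_ov = 0.507 V, the device is in saturation.
I_D = ½ k_p V_ov² (1 + λ V_SD) = 0.5 × 7.05 × 0.507² × (1 + 0.062 × 4.73) = 1.17 mA.

Saturation; I_D = 1.17 mA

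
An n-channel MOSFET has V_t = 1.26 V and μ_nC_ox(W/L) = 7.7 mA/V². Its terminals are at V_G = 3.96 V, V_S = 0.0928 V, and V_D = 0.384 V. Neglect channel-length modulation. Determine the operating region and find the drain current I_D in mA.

V_GS = V_G − V_S = 3.96 − 0.0928 = 3.87 V; V_DS = V_D − V_S = 0.384 − 0.0928 = 0.291 V.
V_ov = V_GS − V_t = 3.87 − 1.26 = 2.61 V.
Since V_DS = 0.291 V < V_ov = 2.61 V, the device is in the triode region.
I_D = k_n [V_ov · V_DS − ½ V_DS²] = 7.7 × [2.61 × 0.291 − 0.5 × 0.291²] = 5.52 mA.

Triode; I_D = 5.52 mA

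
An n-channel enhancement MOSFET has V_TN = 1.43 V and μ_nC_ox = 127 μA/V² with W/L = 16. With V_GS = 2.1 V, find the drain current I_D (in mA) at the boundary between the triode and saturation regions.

At the boundary V_DS = V_ov = V_GS − V_TN = 2.1 − 1.43 = 0.67 V.
k_n = μ_nC_ox · (W/L) = 2.032 mA/V².
I_D = ½ k_n V_ov² = 0.5 × 2.032 × 0.67² = 0.456 mA.

I_D = 0.456 mA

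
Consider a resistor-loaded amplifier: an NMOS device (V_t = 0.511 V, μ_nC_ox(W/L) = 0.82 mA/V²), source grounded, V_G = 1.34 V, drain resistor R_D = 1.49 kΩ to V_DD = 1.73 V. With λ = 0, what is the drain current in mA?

I_D = 0.282 mA

V_GS = V_G = 1.34 V, so V_ov = 1.34 − 0.511 = 0.829 V.
Assume saturation: I_D = ½ k_n V_ov² = 0.5 × 0.82 × 0.829² = 0.282 mA, giving V_DS = V_DD − I_D R_D = 1.73 − 0.282 × 1.49 = 1.31 V.
V_DS = 1.31 V ≥ V_ov = 0.829 V, confirming saturation.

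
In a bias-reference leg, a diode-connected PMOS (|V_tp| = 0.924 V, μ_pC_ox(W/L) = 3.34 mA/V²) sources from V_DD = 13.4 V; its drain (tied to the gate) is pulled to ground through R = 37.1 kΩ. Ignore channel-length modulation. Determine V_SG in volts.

With gate tied to drain, V_SG = V_SD ≥ V_SG − |V_tp|, so the device is in saturation.
KCL at the drain: ½ k_p (V_SG − |V_tp|)² = (V_DD − V_SG)/R.
Let x = V_SG − 0.924. Then 62 x² + x − 12.48 = 0, giving x = 0.441 V (positive root), so V_SG = 1.36 V.
I_D = (V_DD − V_SG)/R = (13.4 − 1.36) / 37.1 = 0.324 mA.

V_SG = 1.36 V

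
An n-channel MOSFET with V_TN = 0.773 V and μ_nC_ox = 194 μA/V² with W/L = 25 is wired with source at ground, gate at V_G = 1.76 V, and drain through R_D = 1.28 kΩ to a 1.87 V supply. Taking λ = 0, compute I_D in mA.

I_D = 1.22 mA

V_GS = V_G = 1.76 V, so V_ov = 1.76 − 0.773 = 0.987 V.
k_n = μ_nC_ox · (W/L) = 4.85 mA/V².
Assume saturation: I_D = ½ k_n V_ov² = 0.5 × 4.85 × 0.987² = 2.36 mA, giving V_DS = V_DD − I_D R_D = 1.87 − 2.36 × 1.28 = -1.15 V.
But -1.15 V < V_ov = 0.987 V, so the device is actually in triode.
In triode I_D = k_n[V_ov V_DS − ½ V_DS²] and I_D = (V_DD − V_DS)/R_D. Equating: 3.1 V_DS² − 7.127 V_DS + 1.87 = 0, giving V_DS = 0.302 V (the root below V_ov).
I_D = (1.87 − 0.302) / 1.28 = 1.22 mA.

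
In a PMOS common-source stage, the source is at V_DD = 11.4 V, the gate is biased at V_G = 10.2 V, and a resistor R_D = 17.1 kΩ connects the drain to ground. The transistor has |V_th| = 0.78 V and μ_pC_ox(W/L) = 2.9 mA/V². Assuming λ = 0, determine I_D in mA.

I_D = 0.256 mA

V_SG = V_DD − V_G = 11.4 − 10.2 = 1.2 V, so V_ov = 1.2 − 0.78 = 0.42 V.
Assume saturation: I_D = ½ k_p V_ov² = 0.5 × 2.9 × 0.42² = 0.256 mA, giving V_SD = V_DD − I_D R_D = 11.4 − 0.256 × 17.1 = 7.03 V.
V_SD = 7.03 V ≥ V_ov = 0.42 V, confirming saturation.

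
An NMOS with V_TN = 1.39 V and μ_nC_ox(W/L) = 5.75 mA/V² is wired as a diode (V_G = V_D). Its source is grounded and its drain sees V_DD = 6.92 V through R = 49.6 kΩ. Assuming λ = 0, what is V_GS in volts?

With gate tied to drain, V_GS = V_DS ≥ V_GS − V_TN, so the device is in saturation.
KCL at the drain: ½ k_n (V_GS − V_TN)² = (V_DD − V_GS)/R.
Let x = V_GS − 1.39. Then 143 x² + x − 5.53 = 0, giving x = 0.193 V (positive root), so V_GS = 1.58 V.
I_D = (V_DD − V_GS)/R = (6.92 − 1.58) / 49.6 = 0.108 mA.

V_GS = 1.58 V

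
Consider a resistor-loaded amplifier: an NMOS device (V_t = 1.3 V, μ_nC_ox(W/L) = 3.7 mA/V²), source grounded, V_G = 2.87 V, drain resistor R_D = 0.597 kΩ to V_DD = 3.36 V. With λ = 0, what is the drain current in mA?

V_GS = V_G = 2.87 V, so V_ov = 2.87 − 1.3 = 1.57 V.
Assume saturation: I_D = ½ k_n V_ov² = 0.5 × 3.7 × 1.57² = 4.56 mA, giving V_DS = V_DD − I_D R_D = 3.36 − 4.56 × 0.597 = 0.638 V.
But 0.638 V < V_ov = 1.57 V, so the device is actually in triode.
In triode I_D = k_n[V_ov V_DS − ½ V_DS²] and I_D = (V_DD − V_DS)/R_D. Equating: 1.1 V_DS² − 4.468 V_DS + 3.36 = 0, giving V_DS = 0.998 V (the root below V_ov).
I_D = (3.36 − 0.998) / 0.597 = 3.96 mA.

I_D = 3.96 mA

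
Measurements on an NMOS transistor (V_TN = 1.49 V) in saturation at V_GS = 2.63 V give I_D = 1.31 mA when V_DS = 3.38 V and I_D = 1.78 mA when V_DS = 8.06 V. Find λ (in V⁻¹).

With V_GS fixed, I_D ∝ (1 + λ V_DS) in saturation, so I_D2/I_D1 = (1 + λ V_DS2)/(1 + λ V_DS1).
1.78/1.31 = 1.359 = (1 + 8.06 λ)/(1 + 3.38 λ).
Solving: λ (I_D1 V_DS2 − I_D2 V_DS1) = I_D2 − I_D1, so λ = (1.78 − 1.31) / (1.31 × 8.06 − 1.78 × 3.38) = 0.47 / 4.54 = 0.103 V⁻¹.

λ = 0.103 V⁻¹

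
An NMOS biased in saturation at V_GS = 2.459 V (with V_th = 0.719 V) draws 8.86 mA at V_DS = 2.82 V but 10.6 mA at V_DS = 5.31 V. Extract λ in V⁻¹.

λ = 0.101 V⁻¹

With V_GS fixed, I_D ∝ (1 + λ V_DS) in saturation, so I_D2/I_D1 = (1 + λ V_DS2)/(1 + λ V_DS1).
10.6/8.86 = 1.196 = (1 + 5.31 λ)/(1 + 2.82 λ).
Solving: λ (I_D1 V_DS2 − I_D2 V_DS1) = I_D2 − I_D1, so λ = (10.6 − 8.86) / (8.86 × 5.31 − 10.6 × 2.82) = 1.74 / 17.2 = 0.101 V⁻¹.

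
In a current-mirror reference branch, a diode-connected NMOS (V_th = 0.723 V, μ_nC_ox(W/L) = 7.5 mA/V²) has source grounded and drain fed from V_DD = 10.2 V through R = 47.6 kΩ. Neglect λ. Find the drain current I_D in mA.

I_D = 0.194 mA

With gate tied to drain, V_GS = V_DS ≥ V_GS − V_th, so the device is in saturation.
KCL at the drain: ½ k_n (V_GS − V_th)² = (V_DD − V_GS)/R.
Let x = V_GS − 0.723. Then 178 x² + x − 9.477 = 0, giving x = 0.228 V (positive root), so V_GS = 0.951 V.
I_D = (V_DD − V_GS)/R = (10.2 − 0.951) / 47.6 = 0.194 mA.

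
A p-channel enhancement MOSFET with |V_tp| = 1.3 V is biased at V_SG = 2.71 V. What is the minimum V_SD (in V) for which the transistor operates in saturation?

The boundary between triode and saturation is V_SD = V_SG − |V_tp| = V_ov.
V_ov = 2.71 − 1.3 = 1.41 V.

V_SD,sat = 1.41 V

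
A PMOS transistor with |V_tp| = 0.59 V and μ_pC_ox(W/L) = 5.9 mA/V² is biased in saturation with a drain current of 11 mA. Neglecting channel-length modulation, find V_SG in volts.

In saturation I_D = ½ k_p (V_SG − |V_tp|)², so V_SG − |V_tp| = √(2 I_D / k_p) = √(2 × 11 / 5.9) = 1.93 V.
V_SG = 0.59 + 1.93 = 2.52 V.

V_SG = 2.52 V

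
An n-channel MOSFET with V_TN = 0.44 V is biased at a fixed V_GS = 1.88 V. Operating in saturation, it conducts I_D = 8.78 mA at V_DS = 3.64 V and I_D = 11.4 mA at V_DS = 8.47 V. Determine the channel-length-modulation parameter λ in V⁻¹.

With V_GS fixed, I_D ∝ (1 + λ V_DS) in saturation, so I_D2/I_D1 = (1 + λ V_DS2)/(1 + λ V_DS1).
11.4/8.78 = 1.298 = (1 + 8.47 λ)/(1 + 3.64 λ).
Solving: λ (I_D1 V_DS2 − I_D2 V_DS1) = I_D2 − I_D1, so λ = (11.4 − 8.78) / (8.78 × 8.47 − 11.4 × 3.64) = 2.62 / 32.9 = 0.0797 V⁻¹.

λ = 0.0797 V⁻¹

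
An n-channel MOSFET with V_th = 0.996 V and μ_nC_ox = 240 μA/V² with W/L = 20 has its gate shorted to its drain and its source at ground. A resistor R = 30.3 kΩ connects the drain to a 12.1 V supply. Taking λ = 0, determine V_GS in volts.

With gate tied to drain, V_GS = V_DS ≥ V_GS − V_th, so the device is in saturation.
k_n = μ_nC_ox · (W/L) = 4.8 mA/V².
KCL at the drain: ½ k_n (V_GS − V_th)² = (V_DD − V_GS)/R.
Let x = V_GS − 0.996. Then 72.7 x² + x − 11.1 = 0, giving x = 0.384 V (positive root), so V_GS = 1.38 V.
I_D = (V_DD − V_GS)/R = (12.1 − 1.38) / 30.3 = 0.354 mA.

V_GS = 1.38 V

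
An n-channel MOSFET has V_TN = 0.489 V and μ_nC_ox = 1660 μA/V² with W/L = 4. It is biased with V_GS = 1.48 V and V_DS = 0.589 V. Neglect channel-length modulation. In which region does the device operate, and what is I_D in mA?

Triode; I_D = 2.72 mA

k_n = μ_nC_ox · (W/L) = 6.64 mA/V².
V_ov = V_GS − V_TN = 1.48 − 0.489 = 0.991 V.
Since V_DS = 0.589 V < V_ov = 0.991 V, the device is in the triode region.
I_D = k_n [V_ov · V_DS − ½ V_DS²] = 6.64 × [0.991 × 0.589 − 0.5 × 0.589²] = 2.72 mA.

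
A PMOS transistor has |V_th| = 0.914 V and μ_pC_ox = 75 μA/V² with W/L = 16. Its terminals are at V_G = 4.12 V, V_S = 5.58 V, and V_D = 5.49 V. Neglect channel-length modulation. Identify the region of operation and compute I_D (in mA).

Triode; I_D = 0.0541 mA

V_SG = V_S − V_G = 5.58 − 4.12 = 1.46 V; V_SD = V_S − V_D = 5.58 − 5.49 = 0.09 V.
k_p = μ_pC_ox · (W/L) = 1.2 mA/V².
V_ov = V_SG − |V_th| = 1.46 − 0.914 = 0.546 V.
Since V_SD = 0.09 V < V_ov = 0.546 V, the device is in the triode region.
I_D = k_p [V_ov · V_SD − ½ V_SD²] = 1.2 × [0.546 × 0.09 − 0.5 × 0.09²] = 0.0541 mA.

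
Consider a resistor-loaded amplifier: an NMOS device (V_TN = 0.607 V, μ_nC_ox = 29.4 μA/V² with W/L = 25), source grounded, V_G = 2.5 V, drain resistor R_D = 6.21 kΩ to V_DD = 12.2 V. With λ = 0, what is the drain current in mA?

I_D = 1.32 mA

V_GS = V_G = 2.5 V, so V_ov = 2.5 − 0.607 = 1.89 V.
k_n = μ_nC_ox · (W/L) = 0.735 mA/V².
Assume saturation: I_D = ½ k_n V_ov² = 0.5 × 0.735 × 1.89² = 1.32 mA, giving V_DS = V_DD − I_D R_D = 12.2 − 1.32 × 6.21 = 4.02 V.
V_DS = 4.02 V ≥ V_ov = 1.89 V, confirming saturation.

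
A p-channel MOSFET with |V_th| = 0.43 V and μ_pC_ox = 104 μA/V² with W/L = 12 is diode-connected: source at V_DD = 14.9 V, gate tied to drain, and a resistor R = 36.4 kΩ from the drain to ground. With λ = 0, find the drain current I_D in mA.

I_D = 0.376 mA

With gate tied to drain, V_SG = V_SD ≥ V_SG − |V_th|, so the device is in saturation.
k_p = μ_pC_ox · (W/L) = 1.248 mA/V².
KCL at the drain: ½ k_p (V_SG − |V_th|)² = (V_DD − V_SG)/R.
Let x = V_SG − 0.43. Then 22.7 x² + x − 14.47 = 0, giving x = 0.776 V (positive root), so V_SG = 1.21 V.
I_D = (V_DD − V_SG)/R = (14.9 − 1.21) / 36.4 = 0.376 mA.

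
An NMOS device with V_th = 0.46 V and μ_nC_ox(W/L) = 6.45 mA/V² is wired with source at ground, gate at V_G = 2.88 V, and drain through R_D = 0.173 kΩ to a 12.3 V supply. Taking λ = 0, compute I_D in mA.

V_GS = V_G = 2.88 V, so V_ov = 2.88 − 0.46 = 2.42 V.
Assume saturation: I_D = ½ k_n V_ov² = 0.5 × 6.45 × 2.42² = 18.9 mA, giving V_DS = V_DD − I_D R_D = 12.3 − 18.9 × 0.173 = 9.03 V.
V_DS = 9.03 V ≥ V_ov = 2.42 V, confirming saturation.

I_D = 18.9 mA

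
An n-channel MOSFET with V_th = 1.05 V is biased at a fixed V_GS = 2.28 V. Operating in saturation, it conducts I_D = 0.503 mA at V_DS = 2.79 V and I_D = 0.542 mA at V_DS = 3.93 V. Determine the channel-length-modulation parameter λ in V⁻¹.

With V_GS fixed, I_D ∝ (1 + λ V_DS) in saturation, so I_D2/I_D1 = (1 + λ V_DS2)/(1 + λ V_DS1).
0.542/0.503 = 1.078 = (1 + 3.93 λ)/(1 + 2.79 λ).
Solving: λ (I_D1 V_DS2 − I_D2 V_DS1) = I_D2 − I_D1, so λ = (0.542 − 0.503) / (0.503 × 3.93 − 0.542 × 2.79) = 0.039 / 0.465 = 0.0839 V⁻¹.

λ = 0.0839 V⁻¹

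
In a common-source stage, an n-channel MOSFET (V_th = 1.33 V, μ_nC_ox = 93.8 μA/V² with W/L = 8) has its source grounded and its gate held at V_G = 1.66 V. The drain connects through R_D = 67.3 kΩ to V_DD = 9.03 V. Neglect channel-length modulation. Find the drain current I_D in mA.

I_D = 0.0409 mA

V_GS = V_G = 1.66 V, so V_ov = 1.66 − 1.33 = 0.33 V.
k_n = μ_nC_ox · (W/L) = 0.7504 mA/V².
Assume saturation: I_D = ½ k_n V_ov² = 0.5 × 0.7504 × 0.33² = 0.0409 mA, giving V_DS = V_DD − I_D R_D = 9.03 − 0.0409 × 67.3 = 6.28 V.
V_DS = 6.28 V ≥ V_ov = 0.33 V, confirming saturation.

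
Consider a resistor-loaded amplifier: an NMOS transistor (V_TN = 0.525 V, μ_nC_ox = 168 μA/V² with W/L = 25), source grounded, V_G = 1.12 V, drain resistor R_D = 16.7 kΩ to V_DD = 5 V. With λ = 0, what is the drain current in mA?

V_GS = V_G = 1.12 V, so V_ov = 1.12 − 0.525 = 0.595 V.
k_n = μ_nC_ox · (W/L) = 4.2 mA/V².
Assume saturation: I_D = ½ k_n V_ov² = 0.5 × 4.2 × 0.595² = 0.743 mA, giving V_DS = V_DD − I_D R_D = 5 − 0.743 × 16.7 = -7.42 V.
But -7.42 V < V_ov = 0.595 V, so the device is actually in triode.
In triode I_D = k_n[V_ov V_DS − ½ V_DS²] and I_D = (V_DD − V_DS)/R_D. Equating: 35.1 V_DS² − 42.73 V_DS + 5 = 0, giving V_DS = 0.131 V (the root below V_ov).
I_D = (5 − 0.131) / 16.7 = 0.292 mA.

I_D = 0.292 mA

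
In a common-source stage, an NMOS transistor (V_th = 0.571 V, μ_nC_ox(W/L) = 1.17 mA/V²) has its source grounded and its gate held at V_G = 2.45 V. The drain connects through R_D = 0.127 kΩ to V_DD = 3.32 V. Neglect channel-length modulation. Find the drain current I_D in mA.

V_GS = V_G = 2.45 V, so V_ov = 2.45 − 0.571 = 1.88 V.
Assume saturation: I_D = ½ k_n V_ov² = 0.5 × 1.17 × 1.88² = 2.07 mA, giving V_DS = V_DD − I_D R_D = 3.32 − 2.07 × 0.127 = 3.06 V.
V_DS = 3.06 V ≥ V_ov = 1.88 V, confirming saturation.

I_D = 2.07 mA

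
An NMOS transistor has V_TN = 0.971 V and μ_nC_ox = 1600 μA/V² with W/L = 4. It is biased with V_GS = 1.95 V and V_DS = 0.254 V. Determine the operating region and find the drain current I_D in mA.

Triode; I_D = 1.39 mA

k_n = μ_nC_ox · (W/L) = 6.4 mA/V².
V_ov = V_GS − V_TN = 1.95 − 0.971 = 0.979 V.
Since V_DS = 0.254 V < V_ov = 0.979 V, the device is in the triode region.
I_D = k_n [V_ov · V_DS − ½ V_DS²] = 6.4 × [0.979 × 0.254 − 0.5 × 0.254²] = 1.39 mA.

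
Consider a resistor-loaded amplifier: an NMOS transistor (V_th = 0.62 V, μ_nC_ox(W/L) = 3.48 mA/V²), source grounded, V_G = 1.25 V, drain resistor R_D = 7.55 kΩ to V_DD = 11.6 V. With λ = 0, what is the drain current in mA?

V_GS = V_G = 1.25 V, so V_ov = 1.25 − 0.62 = 0.63 V.
Assume saturation: I_D = ½ k_n V_ov² = 0.5 × 3.48 × 0.63² = 0.691 mA, giving V_DS = V_DD − I_D R_D = 11.6 − 0.691 × 7.55 = 6.39 V.
V_DS = 6.39 V ≥ V_ov = 0.63 V, confirming saturation.

I_D = 0.691 mA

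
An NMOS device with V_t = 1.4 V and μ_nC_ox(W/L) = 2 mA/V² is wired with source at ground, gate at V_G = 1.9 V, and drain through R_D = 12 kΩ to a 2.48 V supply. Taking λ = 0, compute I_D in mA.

I_D = 0.186 mA

V_GS = V_G = 1.9 V, so V_ov = 1.9 − 1.4 = 0.5 V.
Assume saturation: I_D = ½ k_n V_ov² = 0.5 × 2 × 0.5² = 0.25 mA, giving V_DS = V_DD − I_D R_D = 2.48 − 0.25 × 12 = -0.52 V.
But -0.52 V < V_ov = 0.5 V, so the device is actually in triode.
In triode I_D = k_n[V_ov V_DS − ½ V_DS²] and I_D = (V_DD − V_DS)/R_D. Equating: 12 V_DS² − 13 V_DS + 2.48 = 0, giving V_DS = 0.247 V (the root below V_ov).
I_D = (2.48 − 0.247) / 12 = 0.186 mA.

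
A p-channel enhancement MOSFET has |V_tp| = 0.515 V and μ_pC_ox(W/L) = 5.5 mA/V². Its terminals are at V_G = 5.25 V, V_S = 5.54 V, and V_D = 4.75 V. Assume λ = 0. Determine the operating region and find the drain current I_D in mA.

Cutoff; I_D = 0 mA

V_SG = V_S − V_G = 5.54 − 5.25 = 0.29 V; V_SD = V_S − V_D = 5.54 − 4.75 = 0.79 V.
V_SG = 0.29 V < |V_tp| = 0.515 V, so the transistor is in cutoff.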